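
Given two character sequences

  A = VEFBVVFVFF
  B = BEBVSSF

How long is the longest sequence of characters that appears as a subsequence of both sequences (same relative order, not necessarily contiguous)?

Let dp[i][j] be the LCS length of the first i characters of A and the first j characters of B. dp[i][j] = dp[i-1][j-1]+1 when the i-th and j-th characters match, else max(dp[i-1][j], dp[i][j-1]).
    ·  B  E  B  V  S  S  F
 ·  0  0  0  0  0  0  0  0
 V  0  0  0  0  1  1  1  1
 E  0  0  1  1  1  1  1  1
 F  0  0  1  1  1  1  1  2
 B  0  1  1  2  2  2  2  2
 V  0  1  1  2  3  3  3  3
 V  0  1  1  2  3  3  3  3
 F  0  1  1  2  3  3  3  4
 V  0  1  1  2  3  3  3  4
 F  0  1  1  2  3  3  3  4
 F  0  1  1  2  3  3  3  4
dp[10][7] = 4. One LCS (by backtracking along matches): EBVF.

4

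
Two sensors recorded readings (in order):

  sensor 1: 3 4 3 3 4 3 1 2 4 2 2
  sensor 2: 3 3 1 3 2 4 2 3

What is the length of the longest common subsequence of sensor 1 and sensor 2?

Let dp[i][j] be the LCS length of the first i values of sensor 1 and the first j values of sensor 2. dp[i][j] = dp[i-1][j-1]+1 when the i-th and j-th values match, else max(dp[i-1][j], dp[i][j-1]).
    ·  3  3  1  3  2  4  2  3
 ·  0  0  0  0  0  0  0  0  0
 3  0  1  1  1  1  1  1  1  1
 4  0  1  1  1  1  1  2  2  2
 3  0  1  2  2  2  2  2  2  3
 3  0  1  2  2  3  3  3  3  3
 4  0  1  2  2  3  3  4  4  4
 3  0  1  2  2  3  3  4  4  5
 1  0  1  2  3  3  3  4  4  5
 2  0  1  2  3  3  4  4  5  5
 4  0  1  2  3  3  4  5  5  5
 2  0  1  2  3  3  4  5  6  6
 2  0  1  2  3  3  4  5  6  6
dp[11][8] = 6. One LCS (by backtracking along matches): 3, 3, 3, 2, 4, 2.

6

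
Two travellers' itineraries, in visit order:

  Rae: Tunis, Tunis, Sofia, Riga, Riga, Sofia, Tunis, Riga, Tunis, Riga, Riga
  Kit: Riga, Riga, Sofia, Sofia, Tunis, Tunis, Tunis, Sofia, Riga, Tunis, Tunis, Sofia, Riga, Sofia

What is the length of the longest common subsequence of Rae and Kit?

Pick Tunis at Rae[1]=Kit[6], Tunis at Rae[2]=Kit[7], Sofia at Rae[3]=Kit[8], Riga at Rae[5]=Kit[9], Tunis at Rae[7]=Kit[10], Tunis at Rae[9]=Kit[11], Riga at Rae[10]=Kit[13]; all 7 stops appear in both, in order. The LCS DP gives dp[11][14] = 7, so this is optimal.

7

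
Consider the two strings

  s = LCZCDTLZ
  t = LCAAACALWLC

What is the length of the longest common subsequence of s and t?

4

Taking L (s #1, t #1); then C (s #2, t #2); then C (s #4, t #6); then L (s #7, t #10) gives a common subsequence of length 4. dp[8][11] = 4 confirms this is the maximum.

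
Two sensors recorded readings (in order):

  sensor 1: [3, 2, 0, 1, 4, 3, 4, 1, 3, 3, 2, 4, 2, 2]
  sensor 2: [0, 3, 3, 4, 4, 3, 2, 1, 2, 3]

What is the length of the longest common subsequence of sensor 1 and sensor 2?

Pick 3 at sensor 1[1]=sensor 2[3]; then 4 at sensor 1[5]=sensor 2[4]; then 4 at sensor 1[7]=sensor 2[5]; then 3 at sensor 1[10]=sensor 2[6]; then 2 at sensor 1[11]=sensor 2[7]; then 2 at sensor 1[13]=sensor 2[9]; all 6 values appear in both, in order. dp[14][10] = 6 confirms this is the maximum.

6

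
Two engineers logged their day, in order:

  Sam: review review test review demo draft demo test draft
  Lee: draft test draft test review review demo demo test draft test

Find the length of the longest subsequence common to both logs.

6

Match review (Sam #2, Lee #5); then review (Sam #4, Lee #6); then demo (Sam #5, Lee #7); then demo (Sam #7, Lee #8); then test (Sam #8, Lee #9); then draft (Sam #9, Lee #10) — 6 tasks in the same relative order in both. The LCS DP gives dp[9][11] = 6, so this is optimal.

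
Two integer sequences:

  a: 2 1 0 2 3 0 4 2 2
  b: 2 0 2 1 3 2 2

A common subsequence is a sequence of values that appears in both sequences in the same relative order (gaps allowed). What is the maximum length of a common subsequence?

6

Let dp[i][j] be the LCS length of the first i values of a and the first j values of b. dp[i][j] = dp[i-1][j-1]+1 when the i-th and j-th values match, else max(dp[i-1][j], dp[i][j-1]).
    ·  2  0  2  1  3  2  2
 ·  0  0  0  0  0  0  0  0
 2  0  1  1  1  1  1  1  1
 1  0  1  1  1  2  2  2  2
 0  0  1  2  2  2  2  2  2
 2  0  1  2  3  3  3  3  3
 3  0  1  2  3  3  4  4  4
 0  0  1  2  3  3  4  4  4
 4  0  1  2  3  3  4  4  4
 2  0  1  2  3  3  4  5  5
 2  0  1  2  3  3  4  5  6
dp[9][7] = 6. One LCS (by backtracking along matches): 2, 0, 2, 3, 2, 2.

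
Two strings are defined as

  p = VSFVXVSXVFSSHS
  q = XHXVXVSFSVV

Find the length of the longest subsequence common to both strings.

6

Pick V [4,4], then X [5,5], then V [6,6], then S [7,7], then F [10,8], then S [11,9]; all 6 characters appear in both, in order. dp[14][11] = 6 confirms this is the maximum.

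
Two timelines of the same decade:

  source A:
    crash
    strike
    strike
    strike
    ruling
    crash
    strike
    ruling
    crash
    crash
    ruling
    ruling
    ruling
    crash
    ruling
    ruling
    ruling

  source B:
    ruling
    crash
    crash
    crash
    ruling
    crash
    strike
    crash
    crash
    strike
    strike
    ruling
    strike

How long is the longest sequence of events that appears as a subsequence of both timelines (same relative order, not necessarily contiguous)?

7

Match crash at source A[1]=source B[4], then ruling at source A[5]=source B[5], then crash at source A[6]=source B[6], then strike at source A[7]=source B[7], then crash at source A[9]=source B[8], then crash at source A[10]=source B[9], then ruling at source A[11]=source B[12] — 7 events in the same relative order in both. The LCS DP gives dp[17][13] = 7, so this is optimal.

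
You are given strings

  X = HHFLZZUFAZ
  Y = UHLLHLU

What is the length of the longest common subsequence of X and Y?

Match H (X #1, Y #2), H (X #2, Y #5), L (X #4, Y #6), U (X #7, Y #7) — 4 characters in the same relative order in both. The LCS DP gives dp[10][7] = 4, so this is optimal.

4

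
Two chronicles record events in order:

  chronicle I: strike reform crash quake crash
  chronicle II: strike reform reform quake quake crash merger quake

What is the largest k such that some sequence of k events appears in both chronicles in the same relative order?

Match strike [1,1] → reform [2,3] → crash [3,6] → quake [4,8] — 4 events in the same relative order in both, and the DP table's final entry dp[5][8] is also 4, so no common subsequence is longer.

4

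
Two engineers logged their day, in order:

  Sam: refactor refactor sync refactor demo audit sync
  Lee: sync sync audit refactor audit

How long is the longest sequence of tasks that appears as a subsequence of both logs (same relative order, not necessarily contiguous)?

3

One common subsequence of length 3: sync at Sam[3]=Lee[2]; then refactor at Sam[4]=Lee[4]; then audit at Sam[6]=Lee[5]. The LCS DP gives dp[7][5] = 3, so this is optimal.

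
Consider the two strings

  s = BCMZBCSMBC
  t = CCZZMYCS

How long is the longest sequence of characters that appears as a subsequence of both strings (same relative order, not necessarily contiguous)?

4

One common subsequence of length 4: C at s[2]=t[2]; then M at s[3]=t[5]; then C at s[6]=t[7]; then S at s[7]=t[8]. The LCS DP gives dp[10][8] = 4, so this is optimal.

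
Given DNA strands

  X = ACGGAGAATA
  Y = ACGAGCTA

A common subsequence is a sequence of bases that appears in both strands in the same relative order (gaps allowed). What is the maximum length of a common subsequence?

7

Taking A [1,1] → C [2,2] → G [4,3] → A [5,4] → G [6,5] → T [9,7] → A [10,8] gives a common subsequence of length 7, and the DP table's final entry dp[10][8] is also 7, so no common subsequence is longer.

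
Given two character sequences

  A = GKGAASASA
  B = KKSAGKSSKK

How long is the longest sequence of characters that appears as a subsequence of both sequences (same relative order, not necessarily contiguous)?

4

Pick G (A #1, B #5), then K (A #2, B #6), then S (A #6, B #7), then S (A #8, B #8); all 4 characters appear in both, in order. The LCS DP gives dp[9][10] = 4, so this is optimal.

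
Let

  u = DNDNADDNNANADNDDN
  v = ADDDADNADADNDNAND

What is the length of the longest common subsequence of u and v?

Pick D at u[1]=v[4]; then D at u[3]=v[6]; then N at u[4]=v[7]; then A at u[5]=v[8]; then D at u[6]=v[9]; then D at u[7]=v[11]; then N at u[8]=v[12]; then N at u[11]=v[14]; then A at u[12]=v[15]; then N at u[14]=v[16]; then D at u[16]=v[17]; all 11 characters appear in both, in order. The LCS DP gives dp[17][17] = 11, so this is optimal.

11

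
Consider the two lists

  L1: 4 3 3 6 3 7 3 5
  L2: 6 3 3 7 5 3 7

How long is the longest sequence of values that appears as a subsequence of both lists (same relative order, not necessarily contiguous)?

4

One common subsequence of length 4: 3 [2,2] → 3 [3,3] → 3 [5,6] → 7 [6,7]. Since dp[8][7] = 4, nothing longer is possible.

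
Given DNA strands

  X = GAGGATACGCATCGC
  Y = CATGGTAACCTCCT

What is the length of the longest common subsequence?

Taking A at X[2]=Y[2], G at X[3]=Y[4], G at X[4]=Y[5], A at X[5]=Y[7], A at X[7]=Y[8], C at X[8]=Y[9], C at X[10]=Y[10], T at X[12]=Y[11], C at X[13]=Y[12], C at X[15]=Y[13] gives a common subsequence of length 10, and the DP table's final entry dp[15][14] is also 10, so no common subsequence is longer.

10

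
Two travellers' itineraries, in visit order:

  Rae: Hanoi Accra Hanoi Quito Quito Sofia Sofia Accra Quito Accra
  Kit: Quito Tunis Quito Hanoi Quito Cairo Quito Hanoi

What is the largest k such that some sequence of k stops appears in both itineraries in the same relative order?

Taking Hanoi [3,4], then Quito [4,5], then Quito [5,7] gives a common subsequence of length 3, and the DP table's final entry dp[10][8] is also 3, so no common subsequence is longer.

3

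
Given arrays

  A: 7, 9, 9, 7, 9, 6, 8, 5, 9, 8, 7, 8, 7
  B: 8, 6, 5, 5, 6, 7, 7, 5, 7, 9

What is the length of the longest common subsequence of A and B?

Taking 7 (A #1, B #6) → 7 (A #4, B #7) → 5 (A #8, B #8) → 9 (A #9, B #10) gives a common subsequence of length 4. Since dp[13][10] = 4, nothing longer is possible.

4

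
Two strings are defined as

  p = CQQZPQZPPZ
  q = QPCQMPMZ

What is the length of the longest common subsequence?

Match Q [3,1]; then P [5,2]; then Q [6,4]; then P [8,6]; then Z [10,8] — 5 characters in the same relative order in both. The LCS DP gives dp[10][8] = 5, so this is optimal.

5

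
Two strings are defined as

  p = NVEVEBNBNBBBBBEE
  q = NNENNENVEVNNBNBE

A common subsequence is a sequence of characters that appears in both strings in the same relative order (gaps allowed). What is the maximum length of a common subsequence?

9

One common subsequence of length 9: N [1,7], V [2,8], E [3,9], V [4,10], N [7,12], B [8,13], N [9,14], B [14,15], E [16,16]. dp[16][16] = 9 confirms this is the maximum.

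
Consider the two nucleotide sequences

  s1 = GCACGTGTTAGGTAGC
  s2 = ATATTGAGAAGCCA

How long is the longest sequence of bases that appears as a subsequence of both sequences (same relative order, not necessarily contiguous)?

One common subsequence of length 9: A [3,1] → T [6,2] → T [8,4] → T [9,5] → A [10,7] → G [11,8] → A [14,10] → G [15,11] → C [16,13]. dp[16][14] = 9 confirms this is the maximum.

9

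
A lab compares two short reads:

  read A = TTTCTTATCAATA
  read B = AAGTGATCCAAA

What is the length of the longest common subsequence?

Match T [1,4], then T [3,7], then C [4,8], then C [9,9], then A [10,10], then A [11,11], then A [13,12] — 7 bases in the same relative order in both, and the DP table's final entry dp[13][12] is also 7, so no common subsequence is longer.

7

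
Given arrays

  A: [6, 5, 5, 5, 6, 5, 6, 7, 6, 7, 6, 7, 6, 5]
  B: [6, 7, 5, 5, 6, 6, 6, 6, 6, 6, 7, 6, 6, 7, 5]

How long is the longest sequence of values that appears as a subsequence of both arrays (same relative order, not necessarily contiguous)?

Taking 6 (A #1, B #1) → 5 (A #2, B #3) → 5 (A #3, B #4) → 6 (A #5, B #9) → 6 (A #7, B #10) → 7 (A #8, B #11) → 6 (A #9, B #12) → 6 (A #11, B #13) → 7 (A #12, B #14) → 5 (A #14, B #15) gives a common subsequence of length 10. Since dp[14][15] = 10, nothing longer is possible.

10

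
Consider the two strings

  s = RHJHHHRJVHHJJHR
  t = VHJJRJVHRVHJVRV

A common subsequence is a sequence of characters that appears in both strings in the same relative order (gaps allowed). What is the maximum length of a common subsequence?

One common subsequence of length 9: H at s[2]=t[2], then J at s[3]=t[4], then R at s[7]=t[5], then J at s[8]=t[6], then V at s[9]=t[7], then H at s[10]=t[8], then H at s[11]=t[11], then J at s[12]=t[12], then R at s[15]=t[14]. dp[15][15] = 9 confirms this is the maximum.

9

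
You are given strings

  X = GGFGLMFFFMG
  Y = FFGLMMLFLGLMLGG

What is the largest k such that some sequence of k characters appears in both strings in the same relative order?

7

One common subsequence of length 7: F [3,2]; then G [4,3]; then L [5,4]; then M [6,6]; then F [7,8]; then M [10,12]; then G [11,15]. The LCS DP gives dp[11][15] = 7, so this is optimal.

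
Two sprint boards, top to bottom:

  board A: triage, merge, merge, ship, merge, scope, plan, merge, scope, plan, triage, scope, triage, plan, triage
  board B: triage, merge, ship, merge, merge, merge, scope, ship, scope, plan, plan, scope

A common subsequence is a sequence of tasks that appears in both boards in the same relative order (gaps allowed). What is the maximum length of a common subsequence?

One common subsequence of length 8: triage at board A[1]=board B[1] → merge at board A[2]=board B[5] → merge at board A[3]=board B[6] → ship at board A[4]=board B[8] → scope at board A[6]=board B[9] → plan at board A[7]=board B[10] → plan at board A[10]=board B[11] → scope at board A[12]=board B[12]. The LCS DP gives dp[15][12] = 8, so this is optimal.

8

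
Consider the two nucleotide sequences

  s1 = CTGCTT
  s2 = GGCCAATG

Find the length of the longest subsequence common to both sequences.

Match C [1,4]; then T [2,7]; then G [3,8] — 3 bases in the same relative order in both. dp[6][8] = 3 confirms this is the maximum.

3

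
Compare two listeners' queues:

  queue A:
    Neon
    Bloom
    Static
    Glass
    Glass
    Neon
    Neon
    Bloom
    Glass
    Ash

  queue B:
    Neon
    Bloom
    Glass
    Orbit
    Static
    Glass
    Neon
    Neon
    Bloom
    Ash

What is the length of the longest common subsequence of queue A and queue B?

Match Neon [1,1]; then Bloom [2,2]; then Static [3,5]; then Glass [5,6]; then Neon [6,7]; then Neon [7,8]; then Bloom [8,9]; then Ash [10,10] — 8 songs in the same relative order in both. The LCS DP gives dp[10][10] = 8, so this is optimal.

8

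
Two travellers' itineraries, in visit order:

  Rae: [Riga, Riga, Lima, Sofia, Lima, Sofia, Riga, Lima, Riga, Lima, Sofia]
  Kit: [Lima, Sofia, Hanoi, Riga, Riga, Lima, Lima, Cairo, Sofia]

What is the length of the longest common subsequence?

6

Pick Lima [3,1], then Sofia [4,2], then Riga [7,5], then Lima [8,6], then Lima [10,7], then Sofia [11,9]; all 6 stops appear in both, in order, and the DP table's final entry dp[11][9] is also 6, so no common subsequence is longer.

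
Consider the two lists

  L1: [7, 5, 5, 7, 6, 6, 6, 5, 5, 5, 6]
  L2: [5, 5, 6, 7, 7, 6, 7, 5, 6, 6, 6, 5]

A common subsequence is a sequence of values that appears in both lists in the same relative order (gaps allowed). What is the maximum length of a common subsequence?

7

Let dp[i][j] be the LCS length of the first i values of L1 and the first j values of L2. dp[i][j] = dp[i-1][j-1]+1 when the i-th and j-th values match, else max(dp[i-1][j], dp[i][j-1]).
    ·  5  5  6  7  7  6  7  5  6  6  6  5
 ·  0  0  0  0  0  0  0  0  0  0  0  0  0
 7  0  0  0  0  1  1  1  1  1  1  1  1  1
 5  0  1  1  1  1  1  1  1  2  2  2  2  2
 5  0  1  2  2  2  2  2  2  2  2  2  2  3
 7  0  1  2  2  3  3  3  3  3  3  3  3  3
 6  0  1  2  3  3  3  4  4  4  4  4  4  4
 6  0  1  2  3  3  3  4  4  4  5  5  5  5
 6  0  1  2  3  3  3  4  4  4  5  6  6  6
 5  0  1  2  3  3  3  4  4  5  5  6  6  7
 5  0  1  2  3  3  3  4  4  5  5  6  6  7
 5  0  1  2  3  3  3  4  4  5  5  6  6  7
 6  0  1  2  3  3  3  4  4  5  6  6  7  7
dp[11][12] = 7. One LCS (by backtracking along matches): 5, 5, 7, 6, 6, 6, 5.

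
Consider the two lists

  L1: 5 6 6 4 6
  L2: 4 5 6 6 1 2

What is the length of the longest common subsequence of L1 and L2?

3

Taking 5 at L1[1]=L2[2], 6 at L1[2]=L2[3], 6 at L1[3]=L2[4] gives a common subsequence of length 3. dp[5][6] = 3 confirms this is the maximum.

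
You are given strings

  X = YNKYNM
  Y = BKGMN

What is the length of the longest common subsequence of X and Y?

2

Let dp[i][j] be the LCS length of the first i characters of X and the first j characters of Y. dp[i][j] = dp[i-1][j-1]+1 when the i-th and j-th characters match, else max(dp[i-1][j], dp[i][j-1]).
    ·  B  K  G  M  N
 ·  0  0  0  0  0  0
 Y  0  0  0  0  0  0
 N  0  0  0  0  0  1
 K  0  0  1  1  1  1
 Y  0  0  1  1  1  1
 N  0  0  1  1  1  2
 M  0  0  1  1  2  2
dp[6][5] = 2. One LCS (by backtracking along matches): KN.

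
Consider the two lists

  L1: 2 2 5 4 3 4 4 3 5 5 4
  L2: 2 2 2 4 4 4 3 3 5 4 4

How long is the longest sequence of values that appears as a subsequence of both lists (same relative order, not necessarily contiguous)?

8

Match 2 [1,2]; then 2 [2,3]; then 4 [4,4]; then 4 [6,5]; then 4 [7,6]; then 3 [8,8]; then 5 [9,9]; then 4 [11,11] — 8 values in the same relative order in both. dp[11][11] = 8 confirms this is the maximum.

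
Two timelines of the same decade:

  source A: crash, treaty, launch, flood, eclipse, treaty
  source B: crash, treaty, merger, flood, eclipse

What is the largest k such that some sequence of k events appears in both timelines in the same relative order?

4

Taking crash [1,1], treaty [2,2], flood [4,4], eclipse [5,5] gives a common subsequence of length 4. The LCS DP gives dp[6][5] = 4, so this is optimal.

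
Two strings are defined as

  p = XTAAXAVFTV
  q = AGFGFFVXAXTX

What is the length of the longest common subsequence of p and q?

4

Match X at p[1]=q[8], then A at p[4]=q[9], then X at p[5]=q[10], then T at p[9]=q[11] — 4 characters in the same relative order in both, and the DP table's final entry dp[10][12] is also 4, so no common subsequence is longer.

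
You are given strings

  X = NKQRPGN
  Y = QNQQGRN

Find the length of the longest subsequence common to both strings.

Let dp[i][j] be the LCS length of the first i characters of X and the first j characters of Y. dp[i][j] = dp[i-1][j-1]+1 when the i-th and j-th characters match, else max(dp[i-1][j], dp[i][j-1]).
    ·  Q  N  Q  Q  G  R  N
 ·  0  0  0  0  0  0  0  0
 N  0  0  1  1  1  1  1  1
 K  0  0  1  1  1  1  1  1
 Q  0  1  1  2  2  2  2  2
 R  0  1  1  2  2  2  3  3
 P  0  1  1  2  2  2  3  3
 G  0  1  1  2  2  3  3  3
 N  0  1  2  2  2  3  3  4
dp[7][7] = 4. One LCS (by backtracking along matches): NQRN.

4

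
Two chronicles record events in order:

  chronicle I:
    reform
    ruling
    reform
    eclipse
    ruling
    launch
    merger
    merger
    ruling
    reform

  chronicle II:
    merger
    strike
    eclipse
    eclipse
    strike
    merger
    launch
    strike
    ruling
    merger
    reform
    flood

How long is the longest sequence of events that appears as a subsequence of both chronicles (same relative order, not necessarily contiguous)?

4

One common subsequence of length 4: eclipse (chronicle I #4, chronicle II #4); then ruling (chronicle I #5, chronicle II #9); then merger (chronicle I #8, chronicle II #10); then reform (chronicle I #10, chronicle II #11), and the DP table's final entry dp[10][12] is also 4, so no common subsequence is longer.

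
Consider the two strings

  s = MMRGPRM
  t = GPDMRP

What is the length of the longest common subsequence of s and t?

One common subsequence of length 3: M at s[2]=t[4], R at s[3]=t[5], P at s[5]=t[6]. The LCS DP gives dp[7][6] = 3, so this is optimal.

3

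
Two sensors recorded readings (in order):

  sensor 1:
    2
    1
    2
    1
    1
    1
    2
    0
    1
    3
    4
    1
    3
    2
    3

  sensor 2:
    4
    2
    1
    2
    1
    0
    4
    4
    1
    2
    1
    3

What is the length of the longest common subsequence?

9

Match 2 (sensor 1 #1, sensor 2 #2) → 1 (sensor 1 #2, sensor 2 #3) → 2 (sensor 1 #3, sensor 2 #4) → 1 (sensor 1 #6, sensor 2 #5) → 0 (sensor 1 #8, sensor 2 #6) → 4 (sensor 1 #11, sensor 2 #8) → 1 (sensor 1 #12, sensor 2 #9) → 2 (sensor 1 #14, sensor 2 #10) → 3 (sensor 1 #15, sensor 2 #12) — 9 values in the same relative order in both. The LCS DP gives dp[15][12] = 9, so this is optimal.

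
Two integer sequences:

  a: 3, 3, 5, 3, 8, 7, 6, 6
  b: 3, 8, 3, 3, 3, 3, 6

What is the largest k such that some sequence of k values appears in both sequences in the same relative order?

4

Pick 3 at a[1]=b[4] → 3 at a[2]=b[5] → 3 at a[4]=b[6] → 6 at a[8]=b[7]; all 4 values appear in both, in order, and the DP table's final entry dp[8][7] is also 4, so no common subsequence is longer.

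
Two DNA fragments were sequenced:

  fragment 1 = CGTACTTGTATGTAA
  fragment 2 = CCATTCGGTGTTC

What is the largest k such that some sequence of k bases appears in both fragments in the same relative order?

8

Taking C [1,2], A [4,3], T [6,4], T [7,5], G [8,8], T [9,9], T [11,11], T [13,12] gives a common subsequence of length 8. Since dp[15][13] = 8, nothing longer is possible.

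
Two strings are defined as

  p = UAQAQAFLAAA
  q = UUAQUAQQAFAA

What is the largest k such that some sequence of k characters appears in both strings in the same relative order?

Match U at p[1]=q[2], A at p[2]=q[3], Q at p[3]=q[4], A at p[4]=q[6], Q at p[5]=q[8], A at p[6]=q[9], F at p[7]=q[10], A at p[10]=q[11], A at p[11]=q[12] — 9 characters in the same relative order in both. Since dp[11][12] = 9, nothing longer is possible.

9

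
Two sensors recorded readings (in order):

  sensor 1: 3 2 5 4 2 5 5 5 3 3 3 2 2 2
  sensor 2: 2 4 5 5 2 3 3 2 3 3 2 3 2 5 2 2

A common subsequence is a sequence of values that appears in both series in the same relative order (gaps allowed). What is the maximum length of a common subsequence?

One common subsequence of length 10: 2 at sensor 1[2]=sensor 2[1], 4 at sensor 1[4]=sensor 2[2], 5 at sensor 1[6]=sensor 2[3], 5 at sensor 1[7]=sensor 2[4], 3 at sensor 1[9]=sensor 2[9], 3 at sensor 1[10]=sensor 2[10], 3 at sensor 1[11]=sensor 2[12], 2 at sensor 1[12]=sensor 2[13], 2 at sensor 1[13]=sensor 2[15], 2 at sensor 1[14]=sensor 2[16], and the DP table's final entry dp[14][16] is also 10, so no common subsequence is longer.

10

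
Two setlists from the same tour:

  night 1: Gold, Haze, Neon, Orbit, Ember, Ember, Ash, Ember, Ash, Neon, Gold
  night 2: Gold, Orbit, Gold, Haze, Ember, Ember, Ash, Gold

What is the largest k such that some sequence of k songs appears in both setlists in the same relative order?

6

Pick Gold [1,3] → Haze [2,4] → Ember [6,5] → Ember [8,6] → Ash [9,7] → Gold [11,8]; all 6 songs appear in both, in order. dp[11][8] = 6 confirms this is the maximum.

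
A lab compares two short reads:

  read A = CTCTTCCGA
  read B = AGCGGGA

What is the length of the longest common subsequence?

One common subsequence of length 3: C at read A[1]=read B[3], then G at read A[8]=read B[6], then A at read A[9]=read B[7]. dp[9][7] = 3 confirms this is the maximum.

3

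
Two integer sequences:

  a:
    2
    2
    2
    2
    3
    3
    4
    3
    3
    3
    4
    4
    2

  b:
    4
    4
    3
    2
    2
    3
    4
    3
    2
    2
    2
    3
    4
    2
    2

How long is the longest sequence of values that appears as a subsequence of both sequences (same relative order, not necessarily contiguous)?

8

One common subsequence of length 8: 2 [3,4], 2 [4,5], 3 [6,6], 4 [7,7], 3 [8,8], 3 [10,12], 4 [11,13], 2 [13,15]. dp[13][15] = 8 confirms this is the maximum.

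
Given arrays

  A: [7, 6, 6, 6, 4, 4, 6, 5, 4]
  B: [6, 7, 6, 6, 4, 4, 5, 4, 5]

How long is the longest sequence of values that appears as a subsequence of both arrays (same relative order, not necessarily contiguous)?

Let dp[i][j] be the LCS length of the first i values of A and the first j values of B. dp[i][j] = dp[i-1][j-1]+1 when the i-th and j-th values match, else max(dp[i-1][j], dp[i][j-1]).
    ·  6  7  6  6  4  4  5  4  5
 ·  0  0  0  0  0  0  0  0  0  0
 7  0  0  1  1  1  1  1  1  1  1
 6  0  1  1  2  2  2  2  2  2  2
 6  0  1  1  2  3  3  3  3  3  3
 6  0  1  1  2  3  3  3  3  3  3
 4  0  1  1  2  3  4  4  4  4  4
 4  0  1  1  2  3  4  5  5  5  5
 6  0  1  1  2  3  4  5  5  5  5
 5  0  1  1  2  3  4  5  6  6  6
 4  0  1  1  2  3  4  5  6  7  7
dp[9][9] = 7. One LCS (by backtracking along matches): 7, 6, 6, 4, 4, 5, 4.

7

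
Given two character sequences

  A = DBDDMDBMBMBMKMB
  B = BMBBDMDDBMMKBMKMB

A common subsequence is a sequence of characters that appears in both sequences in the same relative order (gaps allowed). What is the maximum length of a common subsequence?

12

One common subsequence of length 12: B (A #2, B #4), then D (A #3, B #5), then D (A #4, B #7), then D (A #6, B #8), then B (A #7, B #9), then M (A #8, B #10), then M (A #10, B #11), then B (A #11, B #13), then M (A #12, B #14), then K (A #13, B #15), then M (A #14, B #16), then B (A #15, B #17). dp[15][17] = 12 confirms this is the maximum.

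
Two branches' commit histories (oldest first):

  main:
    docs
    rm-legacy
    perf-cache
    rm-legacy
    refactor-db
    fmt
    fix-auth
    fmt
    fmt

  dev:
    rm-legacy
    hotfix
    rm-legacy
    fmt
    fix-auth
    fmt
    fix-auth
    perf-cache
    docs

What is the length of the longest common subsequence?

Taking rm-legacy [2,1] → rm-legacy [4,3] → fmt [6,4] → fix-auth [7,5] → fmt [8,6] gives a common subsequence of length 5. Since dp[9][9] = 5, nothing longer is possible.

5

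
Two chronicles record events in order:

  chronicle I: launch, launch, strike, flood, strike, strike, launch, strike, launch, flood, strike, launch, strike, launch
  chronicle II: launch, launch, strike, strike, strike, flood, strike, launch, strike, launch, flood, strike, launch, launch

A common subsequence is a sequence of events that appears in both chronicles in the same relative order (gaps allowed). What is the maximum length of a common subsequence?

Pick launch (chronicle I #1, chronicle II #1); then launch (chronicle I #2, chronicle II #2); then strike (chronicle I #3, chronicle II #5); then flood (chronicle I #4, chronicle II #6); then strike (chronicle I #6, chronicle II #7); then launch (chronicle I #7, chronicle II #8); then strike (chronicle I #8, chronicle II #9); then launch (chronicle I #9, chronicle II #10); then flood (chronicle I #10, chronicle II #11); then strike (chronicle I #11, chronicle II #12); then launch (chronicle I #12, chronicle II #13); then launch (chronicle I #14, chronicle II #14); all 12 events appear in both, in order. Since dp[14][14] = 12, nothing longer is possible.

12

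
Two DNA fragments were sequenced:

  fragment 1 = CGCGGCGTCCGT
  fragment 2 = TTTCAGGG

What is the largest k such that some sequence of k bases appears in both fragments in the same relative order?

Let dp[i][j] be the LCS length of the first i bases of fragment 1 and the first j bases of fragment 2. dp[i][j] = dp[i-1][j-1]+1 when the i-th and j-th bases match, else max(dp[i-1][j], dp[i][j-1]).
    ·  T  T  T  C  A  G  G  G
 ·  0  0  0  0  0  0  0  0  0
 C  0  0  0  0  1  1  1  1  1
 G  0  0  0  0  1  1  2  2  2
 C  0  0  0  0  1  1  2  2  2
 G  0  0  0  0  1  1  2  3  3
 G  0  0  0  0  1  1  2  3  4
 C  0  0  0  0  1  1  2  3  4
 G  0  0  0  0  1  1  2  3  4
 T  0  1  1  1  1  1  2  3  4
 C  0  1  1  1  2  2  2  3  4
 C  0  1  1  1  2  2  2  3  4
 G  0  1  1  1  2  2  3  3  4
 T  0  1  2  2  2  2  3  3  4
dp[12][8] = 4. One LCS (by backtracking along matches): CGGG.

4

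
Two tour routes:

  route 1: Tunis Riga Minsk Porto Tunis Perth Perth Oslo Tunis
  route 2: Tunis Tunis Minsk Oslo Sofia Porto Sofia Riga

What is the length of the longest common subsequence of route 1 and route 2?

3

Match Tunis (route 1 #1, route 2 #2), Minsk (route 1 #3, route 2 #3), Porto (route 1 #4, route 2 #6) — 3 stops in the same relative order in both. Since dp[9][8] = 3, nothing longer is possible.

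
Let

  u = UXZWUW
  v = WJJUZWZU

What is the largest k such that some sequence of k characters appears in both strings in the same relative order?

4

One common subsequence of length 4: U (u #1, v #4), Z (u #3, v #5), W (u #4, v #6), U (u #5, v #8). dp[6][8] = 4 confirms this is the maximum.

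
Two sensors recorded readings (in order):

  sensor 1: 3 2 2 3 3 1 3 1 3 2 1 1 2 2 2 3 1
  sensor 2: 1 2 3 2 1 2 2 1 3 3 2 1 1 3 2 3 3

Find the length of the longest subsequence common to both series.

11

Pick 3 at sensor 1[1]=sensor 2[3], then 2 at sensor 1[2]=sensor 2[6], then 2 at sensor 1[3]=sensor 2[7], then 1 at sensor 1[6]=sensor 2[8], then 3 at sensor 1[7]=sensor 2[9], then 3 at sensor 1[9]=sensor 2[10], then 2 at sensor 1[10]=sensor 2[11], then 1 at sensor 1[11]=sensor 2[12], then 1 at sensor 1[12]=sensor 2[13], then 2 at sensor 1[13]=sensor 2[15], then 3 at sensor 1[16]=sensor 2[17]; all 11 values appear in both, in order. Since dp[17][17] = 11, nothing longer is possible.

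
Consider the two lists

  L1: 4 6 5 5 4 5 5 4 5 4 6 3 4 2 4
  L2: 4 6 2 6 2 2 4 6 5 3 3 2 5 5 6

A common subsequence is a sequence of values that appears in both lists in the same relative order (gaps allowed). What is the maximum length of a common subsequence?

Match 4 at L1[1]=L2[1], 6 at L1[2]=L2[4], 4 at L1[5]=L2[7], 5 at L1[6]=L2[9], 5 at L1[7]=L2[13], 5 at L1[9]=L2[14], 6 at L1[11]=L2[15] — 7 values in the same relative order in both. The LCS DP gives dp[15][15] = 7, so this is optimal.

7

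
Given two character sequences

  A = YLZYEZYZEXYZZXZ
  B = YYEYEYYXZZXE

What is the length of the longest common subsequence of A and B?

9

Match Y (A #1, B #1) → Y (A #4, B #2) → E (A #5, B #3) → Y (A #7, B #4) → E (A #9, B #5) → X (A #10, B #8) → Z (A #12, B #9) → Z (A #13, B #10) → X (A #14, B #11) — 9 characters in the same relative order in both, and the DP table's final entry dp[15][12] is also 9, so no common subsequence is longer.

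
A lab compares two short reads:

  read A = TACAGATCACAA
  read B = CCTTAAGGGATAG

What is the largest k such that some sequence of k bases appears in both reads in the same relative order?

7

One common subsequence of length 7: T (read A #1, read B #4); then A (read A #2, read B #5); then A (read A #4, read B #6); then G (read A #5, read B #9); then A (read A #6, read B #10); then T (read A #7, read B #11); then A (read A #9, read B #12). Since dp[12][13] = 7, nothing longer is possible.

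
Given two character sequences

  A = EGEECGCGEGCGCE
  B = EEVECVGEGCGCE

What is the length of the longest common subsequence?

Match E (A #1, B #1), E (A #3, B #2), E (A #4, B #4), C (A #5, B #5), G (A #8, B #7), E (A #9, B #8), G (A #10, B #9), C (A #11, B #10), G (A #12, B #11), C (A #13, B #12), E (A #14, B #13) — 11 characters in the same relative order in both. Since dp[14][13] = 11, nothing longer is possible.

11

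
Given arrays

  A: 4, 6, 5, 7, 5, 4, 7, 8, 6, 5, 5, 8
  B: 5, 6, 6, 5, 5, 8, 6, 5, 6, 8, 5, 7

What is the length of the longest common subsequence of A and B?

7

Let dp[i][j] be the LCS length of the first i values of A and the first j values of B. dp[i][j] = dp[i-1][j-1]+1 when the i-th and j-th values match, else max(dp[i-1][j], dp[i][j-1]).
    ·  5  6  6  5  5  8  6  5  6  8  5  7
 ·  0  0  0  0  0  0  0  0  0  0  0  0  0
 4  0  0  0  0  0  0  0  0  0  0  0  0  0
 6  0  0  1  1  1  1  1  1  1  1  1  1  1
 5  0  1  1  1  2  2  2  2  2  2  2  2  2
 7  0  1  1  1  2  2  2  2  2  2  2  2  3
 5  0  1  1  1  2  3  3  3  3  3  3  3  3
 4  0  1  1  1  2  3  3  3  3  3  3  3  3
 7  0  1  1  1  2  3  3  3  3  3  3  3  4
 8  0  1  1  1  2  3  4  4  4  4  4  4  4
 6  0  1  2  2  2  3  4  5  5  5  5  5  5
 5  0  1  2  2  3  3  4  5  6  6  6  6  6
 5  0  1  2  2  3  4  4  5  6  6  6  7  7
 8  0  1  2  2  3  4  5  5  6  6  7  7  7
dp[12][12] = 7. One LCS (by backtracking along matches): 6, 5, 5, 8, 6, 5, 5.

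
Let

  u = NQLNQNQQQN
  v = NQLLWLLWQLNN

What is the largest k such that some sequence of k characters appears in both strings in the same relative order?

Let dp[i][j] be the LCS length of the first i characters of u and the first j characters of v. dp[i][j] = dp[i-1][j-1]+1 when the i-th and j-th characters match, else max(dp[i-1][j], dp[i][j-1]).
    ·  N  Q  L  L  W  L  L  W  Q  L  N  N
 ·  0  0  0  0  0  0  0  0  0  0  0  0  0
 N  0  1  1  1  1  1  1  1  1  1  1  1  1
 Q  0  1  2  2  2  2  2  2  2  2  2  2  2
 L  0  1  2  3  3  3  3  3  3  3  3  3  3
 N  0  1  2  3  3  3  3  3  3  3  3  4  4
 Q  0  1  2  3  3  3  3  3  3  4  4  4  4
 N  0  1  2  3  3  3  3  3  3  4  4  5  5
 Q  0  1  2  3  3  3  3  3  3  4  4  5  5
 Q  0  1  2  3  3  3  3  3  3  4  4  5  5
 Q  0  1  2  3  3  3  3  3  3  4  4  5  5
 N  0  1  2  3  3  3  3  3  3  4  4  5  6
dp[10][12] = 6. One LCS (by backtracking along matches): NQLQNN.

6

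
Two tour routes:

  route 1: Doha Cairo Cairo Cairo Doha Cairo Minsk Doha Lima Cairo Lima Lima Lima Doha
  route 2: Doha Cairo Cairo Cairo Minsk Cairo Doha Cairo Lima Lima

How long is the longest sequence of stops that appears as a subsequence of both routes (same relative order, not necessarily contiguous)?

9

Taking Doha [1,1]; then Cairo [2,2]; then Cairo [3,3]; then Cairo [4,4]; then Cairo [6,6]; then Doha [8,7]; then Cairo [10,8]; then Lima [12,9]; then Lima [13,10] gives a common subsequence of length 9. dp[14][10] = 9 confirms this is the maximum.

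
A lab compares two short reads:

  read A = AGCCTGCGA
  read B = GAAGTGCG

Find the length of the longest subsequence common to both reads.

6

Match A at read A[1]=read B[3], G at read A[2]=read B[4], T at read A[5]=read B[5], G at read A[6]=read B[6], C at read A[7]=read B[7], G at read A[8]=read B[8] — 6 bases in the same relative order in both. dp[9][8] = 6 confirms this is the maximum.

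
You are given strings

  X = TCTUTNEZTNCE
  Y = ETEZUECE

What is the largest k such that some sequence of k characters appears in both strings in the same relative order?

5

Let dp[i][j] be the LCS length of the first i characters of X and the first j characters of Y. dp[i][j] = dp[i-1][j-1]+1 when the i-th and j-th characters match, else max(dp[i-1][j], dp[i][j-1]).
    ·  E  T  E  Z  U  E  C  E
 ·  0  0  0  0  0  0  0  0  0
 T  0  0  1  1  1  1  1  1  1
 C  0  0  1  1  1  1  1  2  2
 T  0  0  1  1  1  1  1  2  2
 U  0  0  1  1  1  2  2  2  2
 T  0  0  1  1  1  2  2  2  2
 N  0  0  1  1  1  2  2  2  2
 E  0  1  1  2  2  2  3  3  3
 Z  0  1  1  2  3  3  3  3  3
 T  0  1  2  2  3  3  3  3  3
 N  0  1  2  2  3  3  3  3  3
 C  0  1  2  2  3  3  3  4  4
 E  0  1  2  3  3  3  4  4  5
dp[12][8] = 5. One LCS (by backtracking along matches): TUECE.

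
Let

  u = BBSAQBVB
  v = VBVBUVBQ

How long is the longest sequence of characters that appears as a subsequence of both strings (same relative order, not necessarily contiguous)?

4

One common subsequence of length 4: B [1,2], then B [2,4], then V [7,6], then B [8,7]. The LCS DP gives dp[8][8] = 4, so this is optimal.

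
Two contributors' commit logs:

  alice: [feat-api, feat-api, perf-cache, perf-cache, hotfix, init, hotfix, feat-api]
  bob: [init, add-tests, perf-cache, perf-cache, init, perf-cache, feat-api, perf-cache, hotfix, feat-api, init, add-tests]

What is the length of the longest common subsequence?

5

Pick perf-cache at alice[3]=bob[3]; then perf-cache at alice[4]=bob[4]; then init at alice[6]=bob[5]; then hotfix at alice[7]=bob[9]; then feat-api at alice[8]=bob[10]; all 5 commits appear in both, in order. Since dp[8][12] = 5, nothing longer is possible.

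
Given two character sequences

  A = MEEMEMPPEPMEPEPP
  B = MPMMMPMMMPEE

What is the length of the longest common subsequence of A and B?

7

Pick M (A #1, B #3) → M (A #4, B #4) → M (A #6, B #5) → P (A #7, B #6) → P (A #10, B #10) → E (A #12, B #11) → E (A #14, B #12); all 7 characters appear in both, in order. Since dp[16][12] = 7, nothing longer is possible.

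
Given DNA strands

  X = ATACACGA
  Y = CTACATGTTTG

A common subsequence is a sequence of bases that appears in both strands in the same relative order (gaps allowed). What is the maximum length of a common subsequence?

5

Let dp[i][j] be the LCS length of the first i bases of X and the first j bases of Y. dp[i][j] = dp[i-1][j-1]+1 when the i-th and j-th bases match, else max(dp[i-1][j], dp[i][j-1]).
    ·  C  T  A  C  A  T  G  T  T  T  G
 ·  0  0  0  0  0  0  0  0  0  0  0  0
 A  0  0  0  1  1  1  1  1  1  1  1  1
 T  0  0  1  1  1  1  2  2  2  2  2  2
 A  0  0  1  2  2  2  2  2  2  2  2  2
 C  0  1  1  2  3  3  3  3  3  3  3  3
 A  0  1  1  2  3  4  4  4  4  4  4  4
 C  0  1  1  2  3  4  4  4  4  4  4  4
 G  0  1  1  2  3  4  4  5  5  5  5  5
 A  0  1  1  2  3  4  4  5  5  5  5  5
dp[8][11] = 5. One LCS (by backtracking along matches): TACAG.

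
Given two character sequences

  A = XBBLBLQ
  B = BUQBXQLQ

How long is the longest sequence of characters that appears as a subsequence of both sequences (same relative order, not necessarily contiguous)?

4

Taking B (A #2, B #1) → B (A #3, B #4) → L (A #6, B #7) → Q (A #7, B #8) gives a common subsequence of length 4, and the DP table's final entry dp[7][8] is also 4, so no common subsequence is longer.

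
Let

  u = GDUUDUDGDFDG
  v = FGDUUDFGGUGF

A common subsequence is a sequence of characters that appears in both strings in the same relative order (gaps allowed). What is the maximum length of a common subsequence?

Let dp[i][j] be the LCS length of the first i characters of u and the first j characters of v. dp[i][j] = dp[i-1][j-1]+1 when the i-th and j-th characters match, else max(dp[i-1][j], dp[i][j-1]).
    ·  F  G  D  U  U  D  F  G  G  U  G  F
 ·  0  0  0  0  0  0  0  0  0  0  0  0  0
 G  0  0  1  1  1  1  1  1  1  1  1  1  1
 D  0  0  1  2  2  2  2  2  2  2  2  2  2
 U  0  0  1  2  3  3  3  3  3  3  3  3  3
 U  0  0  1  2  3  4  4  4  4  4  4  4  4
 D  0  0  1  2  3  4  5  5  5  5  5  5  5
 U  0  0  1  2  3  4  5  5  5  5  6  6  6
 D  0  0  1  2  3  4  5  5  5  5  6  6  6
 G  0  0  1  2  3  4  5  5  6  6  6  7  7
 D  0  0  1  2  3  4  5  5  6  6  6  7  7
 F  0  1  1  2  3  4  5  6  6  6  6  7  8
 D  0  1  1  2  3  4  5  6  6  6  6  7  8
 G  0  1  2  2  3  4  5  6  7  7  7  7  8
dp[12][12] = 8. One LCS (by backtracking along matches): GDUUDUGF.

8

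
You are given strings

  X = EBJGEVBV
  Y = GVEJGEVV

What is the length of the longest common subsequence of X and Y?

Let dp[i][j] be the LCS length of the first i characters of X and the first j characters of Y. dp[i][j] = dp[i-1][j-1]+1 when the i-th and j-th characters match, else max(dp[i-1][j], dp[i][j-1]).
    ·  G  V  E  J  G  E  V  V
 ·  0  0  0  0  0  0  0  0  0
 E  0  0  0  1  1  1  1  1  1
 B  0  0  0  1  1  1  1  1  1
 J  0  0  0  1  2  2  2  2  2
 G  0  1  1  1  2  3  3  3  3
 E  0  1  1  2  2  3  4  4  4
 V  0  1  2  2  2  3  4  5  5
 B  0  1  2  2  2  3  4  5  5
 V  0  1  2  2  2  3  4  5  6
dp[8][8] = 6. One LCS (by backtracking along matches): EJGEVV.

6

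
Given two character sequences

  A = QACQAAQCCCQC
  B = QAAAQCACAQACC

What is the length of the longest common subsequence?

9

Match Q (A #1, B #1) → A (A #2, B #2) → A (A #5, B #3) → A (A #6, B #4) → Q (A #7, B #5) → C (A #8, B #6) → C (A #9, B #8) → C (A #10, B #12) → C (A #12, B #13) — 9 characters in the same relative order in both. dp[12][13] = 9 confirms this is the maximum.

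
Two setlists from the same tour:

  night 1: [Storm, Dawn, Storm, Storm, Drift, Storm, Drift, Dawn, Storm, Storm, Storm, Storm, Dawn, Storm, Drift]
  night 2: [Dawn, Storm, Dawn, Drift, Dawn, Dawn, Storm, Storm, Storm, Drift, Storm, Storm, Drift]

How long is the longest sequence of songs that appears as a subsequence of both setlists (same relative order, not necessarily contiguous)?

Match Storm [1,2] → Dawn [2,3] → Drift [5,4] → Dawn [8,6] → Storm [9,7] → Storm [10,8] → Storm [11,9] → Storm [12,11] → Storm [14,12] → Drift [15,13] — 10 songs in the same relative order in both. The LCS DP gives dp[15][13] = 10, so this is optimal.

10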